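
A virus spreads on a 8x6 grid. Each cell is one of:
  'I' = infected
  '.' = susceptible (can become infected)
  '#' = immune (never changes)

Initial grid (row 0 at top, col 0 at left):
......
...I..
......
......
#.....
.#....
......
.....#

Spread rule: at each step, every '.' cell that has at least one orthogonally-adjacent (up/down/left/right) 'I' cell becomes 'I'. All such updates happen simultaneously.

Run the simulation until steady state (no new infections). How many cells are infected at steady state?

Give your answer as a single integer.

Step 0 (initial): 1 infected
Step 1: +4 new -> 5 infected
Step 2: +7 new -> 12 infected
Step 3: +8 new -> 20 infected
Step 4: +7 new -> 27 infected
Step 5: +6 new -> 33 infected
Step 6: +4 new -> 37 infected
Step 7: +4 new -> 41 infected
Step 8: +2 new -> 43 infected
Step 9: +2 new -> 45 infected
Step 10: +0 new -> 45 infected

Answer: 45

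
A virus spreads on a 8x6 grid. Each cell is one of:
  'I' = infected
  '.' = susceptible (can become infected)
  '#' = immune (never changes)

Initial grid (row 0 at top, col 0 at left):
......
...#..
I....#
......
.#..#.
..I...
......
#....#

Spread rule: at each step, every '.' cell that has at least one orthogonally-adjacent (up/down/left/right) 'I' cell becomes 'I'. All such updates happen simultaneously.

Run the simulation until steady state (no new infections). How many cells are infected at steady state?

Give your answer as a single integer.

Answer: 42

Derivation:
Step 0 (initial): 2 infected
Step 1: +7 new -> 9 infected
Step 2: +12 new -> 21 infected
Step 3: +9 new -> 30 infected
Step 4: +6 new -> 36 infected
Step 5: +3 new -> 39 infected
Step 6: +2 new -> 41 infected
Step 7: +1 new -> 42 infected
Step 8: +0 new -> 42 infected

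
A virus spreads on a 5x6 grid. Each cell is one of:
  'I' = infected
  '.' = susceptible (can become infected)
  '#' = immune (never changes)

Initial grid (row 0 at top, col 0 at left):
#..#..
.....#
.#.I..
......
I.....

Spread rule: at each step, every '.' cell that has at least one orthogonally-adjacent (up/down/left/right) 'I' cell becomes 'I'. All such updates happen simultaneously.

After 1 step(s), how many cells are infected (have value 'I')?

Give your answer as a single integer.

Answer: 8

Derivation:
Step 0 (initial): 2 infected
Step 1: +6 new -> 8 infected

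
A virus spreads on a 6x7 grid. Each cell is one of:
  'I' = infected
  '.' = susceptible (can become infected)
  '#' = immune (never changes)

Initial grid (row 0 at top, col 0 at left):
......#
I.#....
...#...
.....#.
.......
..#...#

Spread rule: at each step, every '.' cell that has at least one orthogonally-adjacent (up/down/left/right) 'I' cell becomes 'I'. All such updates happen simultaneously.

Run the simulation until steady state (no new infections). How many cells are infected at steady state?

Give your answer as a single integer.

Answer: 36

Derivation:
Step 0 (initial): 1 infected
Step 1: +3 new -> 4 infected
Step 2: +3 new -> 7 infected
Step 3: +4 new -> 11 infected
Step 4: +4 new -> 15 infected
Step 5: +5 new -> 20 infected
Step 6: +4 new -> 24 infected
Step 7: +4 new -> 28 infected
Step 8: +4 new -> 32 infected
Step 9: +3 new -> 35 infected
Step 10: +1 new -> 36 infected
Step 11: +0 new -> 36 infected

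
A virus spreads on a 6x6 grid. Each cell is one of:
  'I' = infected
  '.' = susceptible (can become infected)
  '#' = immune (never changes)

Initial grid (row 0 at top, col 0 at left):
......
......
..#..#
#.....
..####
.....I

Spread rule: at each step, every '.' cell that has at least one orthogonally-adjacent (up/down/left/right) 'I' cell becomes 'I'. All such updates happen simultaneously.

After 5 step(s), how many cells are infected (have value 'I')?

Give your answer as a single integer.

Answer: 7

Derivation:
Step 0 (initial): 1 infected
Step 1: +1 new -> 2 infected
Step 2: +1 new -> 3 infected
Step 3: +1 new -> 4 infected
Step 4: +1 new -> 5 infected
Step 5: +2 new -> 7 infected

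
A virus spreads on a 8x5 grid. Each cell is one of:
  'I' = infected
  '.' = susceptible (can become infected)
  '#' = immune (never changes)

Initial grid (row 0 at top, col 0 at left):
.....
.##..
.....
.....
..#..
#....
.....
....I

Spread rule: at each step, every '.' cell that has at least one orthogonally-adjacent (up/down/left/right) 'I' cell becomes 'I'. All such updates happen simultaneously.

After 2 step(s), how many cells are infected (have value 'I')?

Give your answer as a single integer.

Step 0 (initial): 1 infected
Step 1: +2 new -> 3 infected
Step 2: +3 new -> 6 infected

Answer: 6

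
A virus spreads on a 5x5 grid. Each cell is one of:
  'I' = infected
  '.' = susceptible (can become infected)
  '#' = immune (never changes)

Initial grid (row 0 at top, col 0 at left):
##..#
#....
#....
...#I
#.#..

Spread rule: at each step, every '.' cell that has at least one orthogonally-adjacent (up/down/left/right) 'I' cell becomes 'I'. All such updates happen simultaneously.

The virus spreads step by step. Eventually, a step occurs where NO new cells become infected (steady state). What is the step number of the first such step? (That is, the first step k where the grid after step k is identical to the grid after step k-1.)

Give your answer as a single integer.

Step 0 (initial): 1 infected
Step 1: +2 new -> 3 infected
Step 2: +3 new -> 6 infected
Step 3: +2 new -> 8 infected
Step 4: +4 new -> 12 infected
Step 5: +3 new -> 15 infected
Step 6: +2 new -> 17 infected
Step 7: +0 new -> 17 infected

Answer: 7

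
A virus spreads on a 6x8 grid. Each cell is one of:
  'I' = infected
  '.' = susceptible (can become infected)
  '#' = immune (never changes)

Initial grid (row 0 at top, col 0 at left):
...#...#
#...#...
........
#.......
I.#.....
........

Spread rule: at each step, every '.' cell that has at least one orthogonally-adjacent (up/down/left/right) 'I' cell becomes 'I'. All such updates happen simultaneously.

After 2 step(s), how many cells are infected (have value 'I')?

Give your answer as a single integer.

Step 0 (initial): 1 infected
Step 1: +2 new -> 3 infected
Step 2: +2 new -> 5 infected

Answer: 5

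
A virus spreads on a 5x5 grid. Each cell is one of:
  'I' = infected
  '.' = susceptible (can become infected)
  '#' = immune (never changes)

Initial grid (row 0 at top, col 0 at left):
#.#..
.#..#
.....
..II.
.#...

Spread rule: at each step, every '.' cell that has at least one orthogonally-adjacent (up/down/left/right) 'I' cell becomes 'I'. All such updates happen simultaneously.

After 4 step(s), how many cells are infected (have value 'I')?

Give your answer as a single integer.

Step 0 (initial): 2 infected
Step 1: +6 new -> 8 infected
Step 2: +6 new -> 14 infected
Step 3: +3 new -> 17 infected
Step 4: +2 new -> 19 infected

Answer: 19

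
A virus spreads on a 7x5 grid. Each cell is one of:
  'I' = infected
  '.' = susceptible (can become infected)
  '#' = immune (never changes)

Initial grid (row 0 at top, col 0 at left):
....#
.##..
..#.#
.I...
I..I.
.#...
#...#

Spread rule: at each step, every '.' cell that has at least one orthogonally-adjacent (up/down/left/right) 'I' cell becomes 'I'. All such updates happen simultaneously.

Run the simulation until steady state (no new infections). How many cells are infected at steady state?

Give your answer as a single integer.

Answer: 27

Derivation:
Step 0 (initial): 3 infected
Step 1: +9 new -> 12 infected
Step 2: +6 new -> 18 infected
Step 3: +3 new -> 21 infected
Step 4: +4 new -> 25 infected
Step 5: +2 new -> 27 infected
Step 6: +0 new -> 27 infected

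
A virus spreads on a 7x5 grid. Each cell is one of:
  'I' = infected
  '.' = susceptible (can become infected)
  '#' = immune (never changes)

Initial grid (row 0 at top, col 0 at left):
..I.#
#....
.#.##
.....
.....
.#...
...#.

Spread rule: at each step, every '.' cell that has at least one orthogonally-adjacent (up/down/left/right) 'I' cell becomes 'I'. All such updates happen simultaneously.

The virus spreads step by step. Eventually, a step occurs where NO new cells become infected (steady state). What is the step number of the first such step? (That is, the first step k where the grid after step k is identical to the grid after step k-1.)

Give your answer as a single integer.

Answer: 9

Derivation:
Step 0 (initial): 1 infected
Step 1: +3 new -> 4 infected
Step 2: +4 new -> 8 infected
Step 3: +2 new -> 10 infected
Step 4: +3 new -> 13 infected
Step 5: +5 new -> 18 infected
Step 6: +5 new -> 23 infected
Step 7: +3 new -> 26 infected
Step 8: +2 new -> 28 infected
Step 9: +0 new -> 28 infected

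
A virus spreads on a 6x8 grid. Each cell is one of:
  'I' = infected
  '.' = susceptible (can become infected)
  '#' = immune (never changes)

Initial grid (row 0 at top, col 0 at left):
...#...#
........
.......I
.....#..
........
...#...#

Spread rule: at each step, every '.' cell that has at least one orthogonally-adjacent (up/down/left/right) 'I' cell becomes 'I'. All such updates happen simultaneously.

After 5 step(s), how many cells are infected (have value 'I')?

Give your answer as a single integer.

Step 0 (initial): 1 infected
Step 1: +3 new -> 4 infected
Step 2: +4 new -> 8 infected
Step 3: +4 new -> 12 infected
Step 4: +6 new -> 18 infected
Step 5: +6 new -> 24 infected

Answer: 24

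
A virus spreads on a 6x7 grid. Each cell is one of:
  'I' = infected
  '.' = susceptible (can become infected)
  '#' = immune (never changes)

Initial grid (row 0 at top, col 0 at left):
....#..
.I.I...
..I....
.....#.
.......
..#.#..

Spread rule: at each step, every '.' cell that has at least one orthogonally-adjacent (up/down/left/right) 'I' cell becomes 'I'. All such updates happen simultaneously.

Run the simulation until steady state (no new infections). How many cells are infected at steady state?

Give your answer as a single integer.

Step 0 (initial): 3 infected
Step 1: +8 new -> 11 infected
Step 2: +8 new -> 19 infected
Step 3: +7 new -> 26 infected
Step 4: +6 new -> 32 infected
Step 5: +3 new -> 35 infected
Step 6: +2 new -> 37 infected
Step 7: +1 new -> 38 infected
Step 8: +0 new -> 38 infected

Answer: 38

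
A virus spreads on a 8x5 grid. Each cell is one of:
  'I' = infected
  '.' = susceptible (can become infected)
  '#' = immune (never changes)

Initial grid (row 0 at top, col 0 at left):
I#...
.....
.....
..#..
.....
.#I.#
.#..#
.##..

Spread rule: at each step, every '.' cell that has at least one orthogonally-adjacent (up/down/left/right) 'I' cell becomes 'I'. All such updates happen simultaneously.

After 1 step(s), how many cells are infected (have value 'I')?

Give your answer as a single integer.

Step 0 (initial): 2 infected
Step 1: +4 new -> 6 infected

Answer: 6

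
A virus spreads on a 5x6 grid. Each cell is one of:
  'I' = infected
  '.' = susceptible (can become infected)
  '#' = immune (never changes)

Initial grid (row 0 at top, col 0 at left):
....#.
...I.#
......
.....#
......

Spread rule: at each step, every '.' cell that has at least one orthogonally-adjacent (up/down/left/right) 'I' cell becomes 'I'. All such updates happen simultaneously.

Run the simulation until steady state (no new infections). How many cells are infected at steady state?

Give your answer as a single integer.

Answer: 26

Derivation:
Step 0 (initial): 1 infected
Step 1: +4 new -> 5 infected
Step 2: +5 new -> 10 infected
Step 3: +7 new -> 17 infected
Step 4: +5 new -> 22 infected
Step 5: +3 new -> 25 infected
Step 6: +1 new -> 26 infected
Step 7: +0 new -> 26 infected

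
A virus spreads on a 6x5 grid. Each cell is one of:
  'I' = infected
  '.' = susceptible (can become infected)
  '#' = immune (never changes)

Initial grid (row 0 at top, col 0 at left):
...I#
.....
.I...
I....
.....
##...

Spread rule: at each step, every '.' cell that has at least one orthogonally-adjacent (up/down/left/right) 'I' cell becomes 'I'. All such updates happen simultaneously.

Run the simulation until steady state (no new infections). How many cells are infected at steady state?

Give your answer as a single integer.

Step 0 (initial): 3 infected
Step 1: +7 new -> 10 infected
Step 2: +7 new -> 17 infected
Step 3: +4 new -> 21 infected
Step 4: +3 new -> 24 infected
Step 5: +2 new -> 26 infected
Step 6: +1 new -> 27 infected
Step 7: +0 new -> 27 infected

Answer: 27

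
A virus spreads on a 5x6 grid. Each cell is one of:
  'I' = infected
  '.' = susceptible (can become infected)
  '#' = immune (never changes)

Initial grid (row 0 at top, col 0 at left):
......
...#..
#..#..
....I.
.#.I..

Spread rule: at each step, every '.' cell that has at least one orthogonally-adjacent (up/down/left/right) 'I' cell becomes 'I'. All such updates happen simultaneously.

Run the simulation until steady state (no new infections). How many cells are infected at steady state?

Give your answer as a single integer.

Step 0 (initial): 2 infected
Step 1: +5 new -> 7 infected
Step 2: +4 new -> 11 infected
Step 3: +4 new -> 15 infected
Step 4: +5 new -> 20 infected
Step 5: +3 new -> 23 infected
Step 6: +2 new -> 25 infected
Step 7: +1 new -> 26 infected
Step 8: +0 new -> 26 infected

Answer: 26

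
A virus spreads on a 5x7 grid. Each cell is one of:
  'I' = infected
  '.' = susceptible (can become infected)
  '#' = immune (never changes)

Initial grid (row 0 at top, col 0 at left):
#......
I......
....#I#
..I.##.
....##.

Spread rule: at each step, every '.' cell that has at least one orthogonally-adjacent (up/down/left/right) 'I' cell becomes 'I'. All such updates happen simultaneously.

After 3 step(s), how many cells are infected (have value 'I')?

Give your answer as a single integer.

Step 0 (initial): 3 infected
Step 1: +7 new -> 10 infected
Step 2: +10 new -> 20 infected
Step 3: +5 new -> 25 infected

Answer: 25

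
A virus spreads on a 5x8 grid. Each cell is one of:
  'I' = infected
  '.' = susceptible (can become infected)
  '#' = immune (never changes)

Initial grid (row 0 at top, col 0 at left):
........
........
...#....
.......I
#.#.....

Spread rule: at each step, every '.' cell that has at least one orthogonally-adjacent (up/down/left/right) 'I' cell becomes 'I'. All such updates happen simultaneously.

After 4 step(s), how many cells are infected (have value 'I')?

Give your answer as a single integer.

Answer: 18

Derivation:
Step 0 (initial): 1 infected
Step 1: +3 new -> 4 infected
Step 2: +4 new -> 8 infected
Step 3: +5 new -> 13 infected
Step 4: +5 new -> 18 infected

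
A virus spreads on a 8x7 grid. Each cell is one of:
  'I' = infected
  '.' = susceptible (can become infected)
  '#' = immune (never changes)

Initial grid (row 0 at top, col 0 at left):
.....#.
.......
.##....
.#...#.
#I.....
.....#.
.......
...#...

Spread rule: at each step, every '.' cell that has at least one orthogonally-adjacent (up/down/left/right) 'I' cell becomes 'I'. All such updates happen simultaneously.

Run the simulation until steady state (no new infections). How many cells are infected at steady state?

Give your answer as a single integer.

Answer: 48

Derivation:
Step 0 (initial): 1 infected
Step 1: +2 new -> 3 infected
Step 2: +5 new -> 8 infected
Step 3: +6 new -> 14 infected
Step 4: +7 new -> 21 infected
Step 5: +4 new -> 25 infected
Step 6: +8 new -> 33 infected
Step 7: +7 new -> 40 infected
Step 8: +4 new -> 44 infected
Step 9: +3 new -> 47 infected
Step 10: +1 new -> 48 infected
Step 11: +0 new -> 48 infected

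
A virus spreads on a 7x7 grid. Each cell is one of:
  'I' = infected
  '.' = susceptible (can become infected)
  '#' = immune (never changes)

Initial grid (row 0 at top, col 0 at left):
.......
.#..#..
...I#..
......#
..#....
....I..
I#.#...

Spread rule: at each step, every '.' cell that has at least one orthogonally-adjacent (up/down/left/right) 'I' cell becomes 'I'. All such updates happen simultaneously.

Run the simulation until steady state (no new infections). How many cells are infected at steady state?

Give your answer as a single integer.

Step 0 (initial): 3 infected
Step 1: +8 new -> 11 infected
Step 2: +12 new -> 23 infected
Step 3: +10 new -> 33 infected
Step 4: +4 new -> 37 infected
Step 5: +4 new -> 41 infected
Step 6: +1 new -> 42 infected
Step 7: +0 new -> 42 infected

Answer: 42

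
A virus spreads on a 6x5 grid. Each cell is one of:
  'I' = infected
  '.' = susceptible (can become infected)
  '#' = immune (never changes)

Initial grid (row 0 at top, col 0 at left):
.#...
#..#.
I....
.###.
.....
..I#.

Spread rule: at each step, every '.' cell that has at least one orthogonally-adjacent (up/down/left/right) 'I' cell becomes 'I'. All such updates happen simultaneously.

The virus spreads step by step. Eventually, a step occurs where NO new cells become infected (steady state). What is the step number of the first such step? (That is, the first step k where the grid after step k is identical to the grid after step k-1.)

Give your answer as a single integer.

Step 0 (initial): 2 infected
Step 1: +4 new -> 6 infected
Step 2: +6 new -> 12 infected
Step 3: +3 new -> 15 infected
Step 4: +4 new -> 19 infected
Step 5: +2 new -> 21 infected
Step 6: +1 new -> 22 infected
Step 7: +0 new -> 22 infected

Answer: 7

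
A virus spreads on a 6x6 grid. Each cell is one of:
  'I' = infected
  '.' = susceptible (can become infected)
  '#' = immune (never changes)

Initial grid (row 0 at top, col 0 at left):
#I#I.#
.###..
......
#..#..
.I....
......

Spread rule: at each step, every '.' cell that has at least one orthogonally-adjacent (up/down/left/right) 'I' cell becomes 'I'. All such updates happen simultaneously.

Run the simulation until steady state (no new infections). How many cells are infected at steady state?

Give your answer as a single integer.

Step 0 (initial): 3 infected
Step 1: +5 new -> 8 infected
Step 2: +6 new -> 14 infected
Step 3: +6 new -> 20 infected
Step 4: +6 new -> 26 infected
Step 5: +2 new -> 28 infected
Step 6: +0 new -> 28 infected

Answer: 28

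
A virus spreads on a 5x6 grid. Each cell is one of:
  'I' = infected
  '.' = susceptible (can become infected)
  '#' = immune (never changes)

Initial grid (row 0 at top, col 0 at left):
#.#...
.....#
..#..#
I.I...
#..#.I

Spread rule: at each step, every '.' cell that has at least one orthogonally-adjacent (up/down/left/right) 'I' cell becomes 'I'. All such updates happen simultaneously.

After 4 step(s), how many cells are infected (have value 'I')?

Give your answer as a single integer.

Step 0 (initial): 3 infected
Step 1: +6 new -> 9 infected
Step 2: +5 new -> 14 infected
Step 3: +3 new -> 17 infected
Step 4: +4 new -> 21 infected

Answer: 21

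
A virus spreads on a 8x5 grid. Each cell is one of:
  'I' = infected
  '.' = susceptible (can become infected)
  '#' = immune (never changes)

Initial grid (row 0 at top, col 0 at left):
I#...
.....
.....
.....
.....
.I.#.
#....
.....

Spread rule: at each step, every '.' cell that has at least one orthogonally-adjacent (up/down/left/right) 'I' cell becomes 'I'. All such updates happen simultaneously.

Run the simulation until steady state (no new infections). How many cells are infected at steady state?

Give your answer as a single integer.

Step 0 (initial): 2 infected
Step 1: +5 new -> 7 infected
Step 2: +7 new -> 14 infected
Step 3: +8 new -> 22 infected
Step 4: +7 new -> 29 infected
Step 5: +6 new -> 35 infected
Step 6: +2 new -> 37 infected
Step 7: +0 new -> 37 infected

Answer: 37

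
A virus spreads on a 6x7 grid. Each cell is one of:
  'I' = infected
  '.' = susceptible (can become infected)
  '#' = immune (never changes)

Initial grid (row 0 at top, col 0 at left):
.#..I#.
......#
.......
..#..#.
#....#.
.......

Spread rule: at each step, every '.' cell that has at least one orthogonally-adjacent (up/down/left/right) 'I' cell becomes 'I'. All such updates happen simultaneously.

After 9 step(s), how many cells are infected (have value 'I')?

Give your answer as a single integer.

Step 0 (initial): 1 infected
Step 1: +2 new -> 3 infected
Step 2: +4 new -> 7 infected
Step 3: +4 new -> 11 infected
Step 4: +5 new -> 16 infected
Step 5: +5 new -> 21 infected
Step 6: +7 new -> 28 infected
Step 7: +4 new -> 32 infected
Step 8: +1 new -> 33 infected
Step 9: +1 new -> 34 infected

Answer: 34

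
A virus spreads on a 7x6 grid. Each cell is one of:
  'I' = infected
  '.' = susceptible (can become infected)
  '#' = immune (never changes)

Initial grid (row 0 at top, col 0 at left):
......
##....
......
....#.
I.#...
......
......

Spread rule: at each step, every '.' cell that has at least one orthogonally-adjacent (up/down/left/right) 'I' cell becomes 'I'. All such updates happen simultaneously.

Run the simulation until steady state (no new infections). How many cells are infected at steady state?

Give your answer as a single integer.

Answer: 38

Derivation:
Step 0 (initial): 1 infected
Step 1: +3 new -> 4 infected
Step 2: +4 new -> 8 infected
Step 3: +4 new -> 12 infected
Step 4: +4 new -> 16 infected
Step 5: +5 new -> 21 infected
Step 6: +6 new -> 27 infected
Step 7: +6 new -> 33 infected
Step 8: +4 new -> 37 infected
Step 9: +1 new -> 38 infected
Step 10: +0 new -> 38 infected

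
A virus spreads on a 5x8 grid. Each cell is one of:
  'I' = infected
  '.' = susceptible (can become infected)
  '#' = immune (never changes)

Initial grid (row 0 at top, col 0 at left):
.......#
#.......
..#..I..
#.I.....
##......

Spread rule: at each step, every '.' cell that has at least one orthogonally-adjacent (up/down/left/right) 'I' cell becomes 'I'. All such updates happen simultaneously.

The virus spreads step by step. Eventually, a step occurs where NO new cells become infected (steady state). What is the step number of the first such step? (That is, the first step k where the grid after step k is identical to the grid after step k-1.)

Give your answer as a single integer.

Step 0 (initial): 2 infected
Step 1: +7 new -> 9 infected
Step 2: +10 new -> 19 infected
Step 3: +9 new -> 28 infected
Step 4: +4 new -> 32 infected
Step 5: +2 new -> 34 infected
Step 6: +0 new -> 34 infected

Answer: 6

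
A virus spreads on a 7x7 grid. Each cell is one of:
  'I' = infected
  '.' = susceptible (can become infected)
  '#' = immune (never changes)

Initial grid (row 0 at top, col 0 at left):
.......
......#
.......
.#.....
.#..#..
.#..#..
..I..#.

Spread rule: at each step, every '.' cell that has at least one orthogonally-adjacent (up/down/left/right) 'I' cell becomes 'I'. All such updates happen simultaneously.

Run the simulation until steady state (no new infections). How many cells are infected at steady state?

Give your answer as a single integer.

Step 0 (initial): 1 infected
Step 1: +3 new -> 4 infected
Step 2: +4 new -> 8 infected
Step 3: +3 new -> 11 infected
Step 4: +3 new -> 14 infected
Step 5: +5 new -> 19 infected
Step 6: +6 new -> 25 infected
Step 7: +7 new -> 32 infected
Step 8: +6 new -> 38 infected
Step 9: +2 new -> 40 infected
Step 10: +2 new -> 42 infected
Step 11: +0 new -> 42 infected

Answer: 42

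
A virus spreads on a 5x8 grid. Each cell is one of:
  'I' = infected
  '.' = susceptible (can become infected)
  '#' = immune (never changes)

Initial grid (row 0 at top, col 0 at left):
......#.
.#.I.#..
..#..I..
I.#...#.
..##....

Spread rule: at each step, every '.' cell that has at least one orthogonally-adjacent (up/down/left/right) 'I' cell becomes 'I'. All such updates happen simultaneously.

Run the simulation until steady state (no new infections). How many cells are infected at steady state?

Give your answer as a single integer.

Answer: 32

Derivation:
Step 0 (initial): 3 infected
Step 1: +10 new -> 13 infected
Step 2: +10 new -> 23 infected
Step 3: +7 new -> 30 infected
Step 4: +2 new -> 32 infected
Step 5: +0 new -> 32 infected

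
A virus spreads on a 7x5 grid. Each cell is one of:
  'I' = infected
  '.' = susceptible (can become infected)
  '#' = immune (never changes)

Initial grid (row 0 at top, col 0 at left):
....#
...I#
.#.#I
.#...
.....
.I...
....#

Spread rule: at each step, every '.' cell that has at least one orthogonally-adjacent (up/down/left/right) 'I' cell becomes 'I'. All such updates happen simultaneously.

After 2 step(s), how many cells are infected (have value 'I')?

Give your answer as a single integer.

Answer: 20

Derivation:
Step 0 (initial): 3 infected
Step 1: +7 new -> 10 infected
Step 2: +10 new -> 20 infected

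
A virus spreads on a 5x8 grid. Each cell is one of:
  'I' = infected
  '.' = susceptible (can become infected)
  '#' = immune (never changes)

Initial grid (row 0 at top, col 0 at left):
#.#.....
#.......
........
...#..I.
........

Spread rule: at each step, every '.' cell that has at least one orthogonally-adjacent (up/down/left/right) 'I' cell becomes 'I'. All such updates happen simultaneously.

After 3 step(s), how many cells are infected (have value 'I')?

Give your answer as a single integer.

Step 0 (initial): 1 infected
Step 1: +4 new -> 5 infected
Step 2: +6 new -> 11 infected
Step 3: +5 new -> 16 infected

Answer: 16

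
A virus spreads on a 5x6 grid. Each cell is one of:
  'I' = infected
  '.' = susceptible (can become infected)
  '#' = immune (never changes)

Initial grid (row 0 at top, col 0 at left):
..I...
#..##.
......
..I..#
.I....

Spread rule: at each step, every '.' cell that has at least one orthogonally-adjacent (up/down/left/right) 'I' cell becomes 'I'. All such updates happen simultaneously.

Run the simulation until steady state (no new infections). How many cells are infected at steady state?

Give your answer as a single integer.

Step 0 (initial): 3 infected
Step 1: +8 new -> 11 infected
Step 2: +8 new -> 19 infected
Step 3: +4 new -> 23 infected
Step 4: +3 new -> 26 infected
Step 5: +0 new -> 26 infected

Answer: 26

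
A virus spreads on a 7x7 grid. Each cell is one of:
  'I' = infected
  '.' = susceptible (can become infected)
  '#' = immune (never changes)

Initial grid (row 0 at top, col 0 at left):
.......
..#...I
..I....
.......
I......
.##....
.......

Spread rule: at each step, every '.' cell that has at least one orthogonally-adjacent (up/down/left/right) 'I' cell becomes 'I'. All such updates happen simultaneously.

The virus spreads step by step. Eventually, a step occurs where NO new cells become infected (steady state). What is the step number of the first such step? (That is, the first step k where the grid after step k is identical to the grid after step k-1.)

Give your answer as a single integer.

Step 0 (initial): 3 infected
Step 1: +9 new -> 12 infected
Step 2: +12 new -> 24 infected
Step 3: +9 new -> 33 infected
Step 4: +7 new -> 40 infected
Step 5: +4 new -> 44 infected
Step 6: +2 new -> 46 infected
Step 7: +0 new -> 46 infected

Answer: 7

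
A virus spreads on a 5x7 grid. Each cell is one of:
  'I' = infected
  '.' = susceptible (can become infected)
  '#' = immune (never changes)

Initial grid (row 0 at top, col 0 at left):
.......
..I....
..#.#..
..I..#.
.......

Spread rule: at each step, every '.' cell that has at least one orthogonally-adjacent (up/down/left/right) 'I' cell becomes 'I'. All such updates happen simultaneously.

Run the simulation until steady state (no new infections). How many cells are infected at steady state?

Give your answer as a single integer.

Answer: 32

Derivation:
Step 0 (initial): 2 infected
Step 1: +6 new -> 8 infected
Step 2: +10 new -> 18 infected
Step 3: +6 new -> 24 infected
Step 4: +4 new -> 28 infected
Step 5: +3 new -> 31 infected
Step 6: +1 new -> 32 infected
Step 7: +0 new -> 32 infected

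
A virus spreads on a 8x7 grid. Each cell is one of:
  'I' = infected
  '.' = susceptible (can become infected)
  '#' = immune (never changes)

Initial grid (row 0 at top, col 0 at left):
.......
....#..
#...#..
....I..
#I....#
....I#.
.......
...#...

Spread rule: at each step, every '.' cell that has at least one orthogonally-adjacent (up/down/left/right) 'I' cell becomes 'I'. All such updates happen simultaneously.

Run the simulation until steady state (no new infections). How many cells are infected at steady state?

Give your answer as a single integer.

Answer: 49

Derivation:
Step 0 (initial): 3 infected
Step 1: +8 new -> 11 infected
Step 2: +14 new -> 25 infected
Step 3: +10 new -> 35 infected
Step 4: +10 new -> 45 infected
Step 5: +4 new -> 49 infected
Step 6: +0 new -> 49 infected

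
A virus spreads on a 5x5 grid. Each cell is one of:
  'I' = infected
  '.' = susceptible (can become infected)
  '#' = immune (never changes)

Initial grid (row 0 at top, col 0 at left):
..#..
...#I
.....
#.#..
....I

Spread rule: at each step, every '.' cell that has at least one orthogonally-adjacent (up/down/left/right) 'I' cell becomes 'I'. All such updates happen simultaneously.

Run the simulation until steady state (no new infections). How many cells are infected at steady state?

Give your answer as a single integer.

Answer: 21

Derivation:
Step 0 (initial): 2 infected
Step 1: +4 new -> 6 infected
Step 2: +4 new -> 10 infected
Step 3: +2 new -> 12 infected
Step 4: +4 new -> 16 infected
Step 5: +2 new -> 18 infected
Step 6: +2 new -> 20 infected
Step 7: +1 new -> 21 infected
Step 8: +0 new -> 21 infected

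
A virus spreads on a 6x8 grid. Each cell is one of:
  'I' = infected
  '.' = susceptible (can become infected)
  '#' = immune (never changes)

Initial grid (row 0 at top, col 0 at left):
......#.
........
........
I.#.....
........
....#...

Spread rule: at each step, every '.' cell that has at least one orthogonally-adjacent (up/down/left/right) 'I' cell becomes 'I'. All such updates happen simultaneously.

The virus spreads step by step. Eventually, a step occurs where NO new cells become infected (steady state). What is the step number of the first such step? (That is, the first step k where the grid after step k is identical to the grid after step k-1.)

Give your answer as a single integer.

Answer: 11

Derivation:
Step 0 (initial): 1 infected
Step 1: +3 new -> 4 infected
Step 2: +4 new -> 8 infected
Step 3: +5 new -> 13 infected
Step 4: +5 new -> 18 infected
Step 5: +6 new -> 24 infected
Step 6: +5 new -> 29 infected
Step 7: +6 new -> 35 infected
Step 8: +6 new -> 41 infected
Step 9: +3 new -> 44 infected
Step 10: +1 new -> 45 infected
Step 11: +0 new -> 45 infected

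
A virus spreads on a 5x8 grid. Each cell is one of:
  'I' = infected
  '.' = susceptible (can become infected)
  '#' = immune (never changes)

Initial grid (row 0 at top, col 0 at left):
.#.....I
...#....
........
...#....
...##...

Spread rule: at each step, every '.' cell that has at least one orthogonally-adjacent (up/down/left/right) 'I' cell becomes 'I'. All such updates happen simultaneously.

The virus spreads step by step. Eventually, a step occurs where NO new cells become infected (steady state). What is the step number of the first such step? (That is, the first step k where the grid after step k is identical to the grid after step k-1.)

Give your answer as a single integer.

Answer: 12

Derivation:
Step 0 (initial): 1 infected
Step 1: +2 new -> 3 infected
Step 2: +3 new -> 6 infected
Step 3: +4 new -> 10 infected
Step 4: +5 new -> 15 infected
Step 5: +4 new -> 19 infected
Step 6: +4 new -> 23 infected
Step 7: +2 new -> 25 infected
Step 8: +3 new -> 28 infected
Step 9: +4 new -> 32 infected
Step 10: +2 new -> 34 infected
Step 11: +1 new -> 35 infected
Step 12: +0 new -> 35 infected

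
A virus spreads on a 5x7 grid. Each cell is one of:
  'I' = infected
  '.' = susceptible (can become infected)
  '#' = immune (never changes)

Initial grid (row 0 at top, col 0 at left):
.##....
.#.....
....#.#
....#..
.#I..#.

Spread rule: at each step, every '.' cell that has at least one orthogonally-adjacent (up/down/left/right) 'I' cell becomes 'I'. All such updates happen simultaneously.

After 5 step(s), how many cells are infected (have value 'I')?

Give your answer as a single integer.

Step 0 (initial): 1 infected
Step 1: +2 new -> 3 infected
Step 2: +4 new -> 7 infected
Step 3: +4 new -> 11 infected
Step 4: +3 new -> 14 infected
Step 5: +3 new -> 17 infected

Answer: 17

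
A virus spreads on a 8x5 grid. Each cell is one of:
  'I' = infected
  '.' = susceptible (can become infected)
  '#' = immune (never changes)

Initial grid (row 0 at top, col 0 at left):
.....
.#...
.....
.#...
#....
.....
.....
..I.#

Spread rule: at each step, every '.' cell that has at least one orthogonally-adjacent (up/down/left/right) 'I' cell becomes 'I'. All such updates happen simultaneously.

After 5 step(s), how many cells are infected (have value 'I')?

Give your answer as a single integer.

Step 0 (initial): 1 infected
Step 1: +3 new -> 4 infected
Step 2: +4 new -> 8 infected
Step 3: +5 new -> 13 infected
Step 4: +5 new -> 18 infected
Step 5: +3 new -> 21 infected

Answer: 21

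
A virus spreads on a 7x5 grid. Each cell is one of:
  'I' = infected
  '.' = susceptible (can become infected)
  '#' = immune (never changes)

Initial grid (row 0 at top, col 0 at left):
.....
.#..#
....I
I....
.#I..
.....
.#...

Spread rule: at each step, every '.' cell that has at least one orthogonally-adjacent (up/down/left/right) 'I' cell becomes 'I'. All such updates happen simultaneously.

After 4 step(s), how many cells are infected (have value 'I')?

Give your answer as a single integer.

Answer: 31

Derivation:
Step 0 (initial): 3 infected
Step 1: +8 new -> 11 infected
Step 2: +10 new -> 21 infected
Step 3: +6 new -> 27 infected
Step 4: +4 new -> 31 infected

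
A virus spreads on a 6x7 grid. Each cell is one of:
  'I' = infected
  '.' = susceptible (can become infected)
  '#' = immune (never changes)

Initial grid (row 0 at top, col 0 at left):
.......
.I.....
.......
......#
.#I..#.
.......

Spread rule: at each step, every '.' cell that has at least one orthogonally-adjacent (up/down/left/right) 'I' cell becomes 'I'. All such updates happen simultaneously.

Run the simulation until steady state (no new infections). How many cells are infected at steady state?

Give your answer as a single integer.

Answer: 39

Derivation:
Step 0 (initial): 2 infected
Step 1: +7 new -> 9 infected
Step 2: +10 new -> 19 infected
Step 3: +7 new -> 26 infected
Step 4: +6 new -> 32 infected
Step 5: +4 new -> 36 infected
Step 6: +3 new -> 39 infected
Step 7: +0 new -> 39 infected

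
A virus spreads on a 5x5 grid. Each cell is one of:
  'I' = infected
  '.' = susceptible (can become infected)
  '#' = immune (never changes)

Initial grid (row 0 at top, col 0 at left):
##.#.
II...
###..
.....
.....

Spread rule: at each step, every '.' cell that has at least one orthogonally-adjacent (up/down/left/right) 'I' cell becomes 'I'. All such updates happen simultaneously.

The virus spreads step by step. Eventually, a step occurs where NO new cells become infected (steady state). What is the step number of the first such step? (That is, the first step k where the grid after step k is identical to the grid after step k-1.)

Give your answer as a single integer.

Answer: 9

Derivation:
Step 0 (initial): 2 infected
Step 1: +1 new -> 3 infected
Step 2: +2 new -> 5 infected
Step 3: +2 new -> 7 infected
Step 4: +3 new -> 10 infected
Step 5: +3 new -> 13 infected
Step 6: +3 new -> 16 infected
Step 7: +2 new -> 18 infected
Step 8: +1 new -> 19 infected
Step 9: +0 new -> 19 infected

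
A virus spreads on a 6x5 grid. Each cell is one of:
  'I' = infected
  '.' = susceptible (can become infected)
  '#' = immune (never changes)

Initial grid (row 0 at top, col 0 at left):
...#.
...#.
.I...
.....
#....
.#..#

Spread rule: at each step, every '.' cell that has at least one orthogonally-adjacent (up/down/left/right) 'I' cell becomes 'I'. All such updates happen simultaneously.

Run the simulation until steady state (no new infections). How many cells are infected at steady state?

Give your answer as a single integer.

Step 0 (initial): 1 infected
Step 1: +4 new -> 5 infected
Step 2: +7 new -> 12 infected
Step 3: +5 new -> 17 infected
Step 4: +4 new -> 21 infected
Step 5: +3 new -> 24 infected
Step 6: +0 new -> 24 infected

Answer: 24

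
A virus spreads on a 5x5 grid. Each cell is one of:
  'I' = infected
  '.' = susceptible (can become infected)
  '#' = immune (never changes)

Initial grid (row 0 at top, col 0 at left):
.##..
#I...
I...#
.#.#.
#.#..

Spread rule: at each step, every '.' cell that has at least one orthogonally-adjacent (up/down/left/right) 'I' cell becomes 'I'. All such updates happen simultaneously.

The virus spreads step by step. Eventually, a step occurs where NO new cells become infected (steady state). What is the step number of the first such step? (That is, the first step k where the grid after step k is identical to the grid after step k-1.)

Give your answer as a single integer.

Answer: 5

Derivation:
Step 0 (initial): 2 infected
Step 1: +3 new -> 5 infected
Step 2: +2 new -> 7 infected
Step 3: +4 new -> 11 infected
Step 4: +1 new -> 12 infected
Step 5: +0 new -> 12 infected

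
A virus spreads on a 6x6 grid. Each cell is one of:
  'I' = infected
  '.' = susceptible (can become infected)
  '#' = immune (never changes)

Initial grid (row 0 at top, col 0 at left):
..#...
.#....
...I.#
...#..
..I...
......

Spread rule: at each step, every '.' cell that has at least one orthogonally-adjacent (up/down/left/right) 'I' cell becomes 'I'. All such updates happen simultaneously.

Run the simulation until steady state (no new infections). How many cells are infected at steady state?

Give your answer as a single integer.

Answer: 32

Derivation:
Step 0 (initial): 2 infected
Step 1: +7 new -> 9 infected
Step 2: +10 new -> 19 infected
Step 3: +8 new -> 27 infected
Step 4: +3 new -> 30 infected
Step 5: +1 new -> 31 infected
Step 6: +1 new -> 32 infected
Step 7: +0 new -> 32 infected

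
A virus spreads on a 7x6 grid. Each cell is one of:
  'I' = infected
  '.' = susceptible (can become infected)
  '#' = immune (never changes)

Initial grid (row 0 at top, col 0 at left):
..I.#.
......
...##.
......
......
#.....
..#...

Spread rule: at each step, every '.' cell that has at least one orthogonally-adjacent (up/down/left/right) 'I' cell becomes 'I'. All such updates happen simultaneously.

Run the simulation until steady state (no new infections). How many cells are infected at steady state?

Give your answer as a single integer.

Step 0 (initial): 1 infected
Step 1: +3 new -> 4 infected
Step 2: +4 new -> 8 infected
Step 3: +4 new -> 12 infected
Step 4: +5 new -> 17 infected
Step 5: +7 new -> 24 infected
Step 6: +5 new -> 29 infected
Step 7: +4 new -> 33 infected
Step 8: +3 new -> 36 infected
Step 9: +1 new -> 37 infected
Step 10: +0 new -> 37 infected

Answer: 37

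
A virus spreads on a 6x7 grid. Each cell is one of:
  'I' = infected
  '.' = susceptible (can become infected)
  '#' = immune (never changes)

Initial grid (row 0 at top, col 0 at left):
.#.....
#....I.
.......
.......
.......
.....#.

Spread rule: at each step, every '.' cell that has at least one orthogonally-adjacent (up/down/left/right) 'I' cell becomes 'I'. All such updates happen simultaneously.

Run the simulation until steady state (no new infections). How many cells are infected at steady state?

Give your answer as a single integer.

Step 0 (initial): 1 infected
Step 1: +4 new -> 5 infected
Step 2: +6 new -> 11 infected
Step 3: +6 new -> 17 infected
Step 4: +6 new -> 23 infected
Step 5: +5 new -> 28 infected
Step 6: +4 new -> 32 infected
Step 7: +3 new -> 35 infected
Step 8: +2 new -> 37 infected
Step 9: +1 new -> 38 infected
Step 10: +0 new -> 38 infected

Answer: 38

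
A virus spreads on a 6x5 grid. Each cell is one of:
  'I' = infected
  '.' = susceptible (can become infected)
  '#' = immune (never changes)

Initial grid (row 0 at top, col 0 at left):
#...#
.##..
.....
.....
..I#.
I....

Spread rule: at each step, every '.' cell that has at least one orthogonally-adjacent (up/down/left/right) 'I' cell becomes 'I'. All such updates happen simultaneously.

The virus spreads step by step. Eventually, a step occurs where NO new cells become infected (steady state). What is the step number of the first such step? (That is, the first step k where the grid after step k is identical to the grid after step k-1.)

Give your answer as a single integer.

Answer: 8

Derivation:
Step 0 (initial): 2 infected
Step 1: +5 new -> 7 infected
Step 2: +5 new -> 12 infected
Step 3: +5 new -> 17 infected
Step 4: +4 new -> 21 infected
Step 5: +2 new -> 23 infected
Step 6: +1 new -> 24 infected
Step 7: +1 new -> 25 infected
Step 8: +0 new -> 25 infected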